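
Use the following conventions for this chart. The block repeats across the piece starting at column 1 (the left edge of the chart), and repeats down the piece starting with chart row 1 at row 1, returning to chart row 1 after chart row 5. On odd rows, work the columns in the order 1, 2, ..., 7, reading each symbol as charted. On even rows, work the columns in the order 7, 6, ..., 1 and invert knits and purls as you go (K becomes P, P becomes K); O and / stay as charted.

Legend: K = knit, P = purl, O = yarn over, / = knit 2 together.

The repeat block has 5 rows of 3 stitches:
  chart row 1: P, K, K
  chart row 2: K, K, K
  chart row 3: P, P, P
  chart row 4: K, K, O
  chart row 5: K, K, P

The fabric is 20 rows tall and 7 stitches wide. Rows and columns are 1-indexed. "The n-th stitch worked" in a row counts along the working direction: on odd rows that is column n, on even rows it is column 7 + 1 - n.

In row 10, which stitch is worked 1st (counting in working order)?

For row 10: chart row = ((10-1) mod 5) + 1 = 5; this is a WS (even) row.
Chart row 5 tiled across columns 1-7: K K P K K P K
WS row: flip the tiled sequence (start at column 7) and apply K<->P; O and / stay.
Row 10 as worked: P K P P K P P
Counting 1 along the worked row gives P.

Result:
P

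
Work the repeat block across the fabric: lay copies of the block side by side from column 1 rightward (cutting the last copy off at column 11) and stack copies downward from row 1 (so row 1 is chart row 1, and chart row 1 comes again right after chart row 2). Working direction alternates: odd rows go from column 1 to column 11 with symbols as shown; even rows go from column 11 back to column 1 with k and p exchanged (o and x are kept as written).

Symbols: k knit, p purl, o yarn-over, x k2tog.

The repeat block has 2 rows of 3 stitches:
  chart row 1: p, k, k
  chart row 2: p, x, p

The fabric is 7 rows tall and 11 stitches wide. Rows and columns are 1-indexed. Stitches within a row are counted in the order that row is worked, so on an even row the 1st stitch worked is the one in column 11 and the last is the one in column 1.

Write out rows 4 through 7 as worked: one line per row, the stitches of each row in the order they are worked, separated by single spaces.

Row 4: chart row 2, WS - tiled (columns 1-11): p x p p x p p x p p x; work from column 11 back to 1 with k<->p swapped.
Row 5: chart row 1, RS - tile across columns 1-11 and work as-is.
Row 6: chart row 2, WS - tiled (columns 1-11): p x p p x p p x p p x; work from column 11 back to 1 with k<->p swapped.
Row 7: chart row 1, RS - tile across columns 1-11 and work as-is.

== ROWS AS WORKED ==
x k k x k k x k k x k
p k k p k k p k k p k
x k k x k k x k k x k
p k k p k k p k k p k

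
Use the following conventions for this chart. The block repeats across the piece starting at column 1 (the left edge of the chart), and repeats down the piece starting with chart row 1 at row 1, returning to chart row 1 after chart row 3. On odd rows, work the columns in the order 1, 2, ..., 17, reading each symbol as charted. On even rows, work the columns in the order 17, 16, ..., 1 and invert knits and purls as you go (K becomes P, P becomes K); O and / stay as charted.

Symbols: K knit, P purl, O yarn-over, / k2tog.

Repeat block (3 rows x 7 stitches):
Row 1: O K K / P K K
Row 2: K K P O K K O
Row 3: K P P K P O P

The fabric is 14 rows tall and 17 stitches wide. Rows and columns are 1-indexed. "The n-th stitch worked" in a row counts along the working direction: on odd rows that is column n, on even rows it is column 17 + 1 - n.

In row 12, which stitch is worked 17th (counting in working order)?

Result:
P

Derivation:
Row 12: (12-1) mod 3 = 2, so use chart row 3. Even row -> WS.
Chart row 3 tiled across columns 1-17: K P P K P O P K P P K P O P K P P
WS: work from column 17 back to column 1 (reverse the tiled row), swapping K<->P (O and / unchanged).
Row 12 as worked: K K P K O K P K K P K O K P K K P
Counting 17 along the worked row gives P.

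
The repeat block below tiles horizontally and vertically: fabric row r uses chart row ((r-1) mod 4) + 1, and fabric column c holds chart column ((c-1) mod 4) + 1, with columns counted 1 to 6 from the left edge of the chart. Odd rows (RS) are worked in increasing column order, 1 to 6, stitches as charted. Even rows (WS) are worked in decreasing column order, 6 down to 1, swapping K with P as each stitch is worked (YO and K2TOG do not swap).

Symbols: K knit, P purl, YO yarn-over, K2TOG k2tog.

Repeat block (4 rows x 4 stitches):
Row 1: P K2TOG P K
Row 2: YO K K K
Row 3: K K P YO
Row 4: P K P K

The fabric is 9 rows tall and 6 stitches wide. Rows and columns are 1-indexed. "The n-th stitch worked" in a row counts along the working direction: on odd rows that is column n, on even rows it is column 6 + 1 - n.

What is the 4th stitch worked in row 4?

Stitch:
K

Derivation:
Row 4 uses chart row ((4-1) mod 4)+1 = 4. Row 4 is even, so WS.
Chart row 4 tiled across columns 1-6: P K P K P K
Wrong side: read the tiled row from column 6 down to 1 and exchange K with P (leave YO, K2TOG).
Row 4 as worked: P K P K P K
Counting 4 along the worked row gives K.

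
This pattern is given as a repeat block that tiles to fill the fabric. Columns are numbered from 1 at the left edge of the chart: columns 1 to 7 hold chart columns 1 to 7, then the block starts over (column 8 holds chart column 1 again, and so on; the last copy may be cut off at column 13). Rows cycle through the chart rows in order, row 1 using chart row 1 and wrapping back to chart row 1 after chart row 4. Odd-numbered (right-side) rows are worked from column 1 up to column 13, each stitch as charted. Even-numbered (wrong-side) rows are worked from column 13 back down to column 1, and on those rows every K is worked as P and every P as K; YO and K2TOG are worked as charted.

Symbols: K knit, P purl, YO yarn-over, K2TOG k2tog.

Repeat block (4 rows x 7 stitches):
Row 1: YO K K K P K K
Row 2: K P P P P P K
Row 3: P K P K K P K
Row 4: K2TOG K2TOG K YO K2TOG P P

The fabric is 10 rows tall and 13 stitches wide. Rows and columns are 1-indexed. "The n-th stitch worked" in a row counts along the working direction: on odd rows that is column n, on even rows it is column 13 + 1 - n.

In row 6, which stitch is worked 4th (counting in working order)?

Result:
K

Derivation:
Row 6: (6-1) mod 4 = 1, so use chart row 2. Even row -> WS.
Chart row 2 tiled across columns 1-13: K P P P P P K K P P P P P
WS row: flip the tiled sequence (start at column 13) and apply K<->P; YO and K2TOG stay.
Row 6 as worked: K K K K K P P K K K K K P
Stitch 4 in working order -> K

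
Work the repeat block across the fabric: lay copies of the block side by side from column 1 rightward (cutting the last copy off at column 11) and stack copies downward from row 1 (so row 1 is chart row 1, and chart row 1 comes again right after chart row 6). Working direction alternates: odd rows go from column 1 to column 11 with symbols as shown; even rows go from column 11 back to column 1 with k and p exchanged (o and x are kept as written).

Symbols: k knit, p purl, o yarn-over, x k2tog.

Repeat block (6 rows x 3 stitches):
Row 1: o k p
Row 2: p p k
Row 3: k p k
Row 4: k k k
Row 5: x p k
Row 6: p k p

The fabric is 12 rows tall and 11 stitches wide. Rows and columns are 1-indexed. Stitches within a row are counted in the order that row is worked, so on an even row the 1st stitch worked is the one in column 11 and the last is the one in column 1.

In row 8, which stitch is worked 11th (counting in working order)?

Row 8 uses chart row ((8-1) mod 6)+1 = 2. Row 8 is even, so WS.
Chart row 2 tiled across columns 1-11: p p k p p k p p k p p
WS row: flip the tiled sequence (start at column 11) and apply k<->p; o and x stay.
Row 8 as worked: k k p k k p k k p k k
Counting 11 along the worked row gives k.

Result:
k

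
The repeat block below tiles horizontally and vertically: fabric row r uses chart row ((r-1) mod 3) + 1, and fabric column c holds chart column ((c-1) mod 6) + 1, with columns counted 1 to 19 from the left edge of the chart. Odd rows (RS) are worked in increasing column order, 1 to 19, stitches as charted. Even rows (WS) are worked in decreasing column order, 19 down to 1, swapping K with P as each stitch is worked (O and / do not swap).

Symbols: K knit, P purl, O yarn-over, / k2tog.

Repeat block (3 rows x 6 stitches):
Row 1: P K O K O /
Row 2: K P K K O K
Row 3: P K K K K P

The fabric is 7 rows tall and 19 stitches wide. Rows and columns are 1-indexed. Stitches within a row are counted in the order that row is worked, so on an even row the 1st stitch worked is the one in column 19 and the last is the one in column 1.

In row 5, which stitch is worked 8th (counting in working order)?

For row 5: chart row = ((5-1) mod 3) + 1 = 2; this is a RS (odd) row.
Chart row 2 tiled across columns 1-19: K P K K O K K P K K O K K P K K O K K
RS row: no reversal, no swap; stitch n worked = column n.
Stitch 8 in working order -> P

Stitch:
P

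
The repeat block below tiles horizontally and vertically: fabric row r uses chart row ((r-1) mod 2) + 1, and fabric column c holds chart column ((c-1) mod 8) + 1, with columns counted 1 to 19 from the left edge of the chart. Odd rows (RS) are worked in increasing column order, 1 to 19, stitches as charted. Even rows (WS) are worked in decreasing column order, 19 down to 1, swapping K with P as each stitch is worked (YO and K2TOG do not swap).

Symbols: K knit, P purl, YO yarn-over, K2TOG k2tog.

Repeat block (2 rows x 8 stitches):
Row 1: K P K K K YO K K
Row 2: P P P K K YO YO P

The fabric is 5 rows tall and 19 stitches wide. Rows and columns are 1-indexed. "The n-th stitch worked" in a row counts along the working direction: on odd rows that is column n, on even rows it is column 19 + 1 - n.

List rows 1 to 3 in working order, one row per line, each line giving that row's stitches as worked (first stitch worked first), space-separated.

Rows as worked:
K P K K K YO K K K P K K K YO K K K P K
K K K K YO YO P P K K K K YO YO P P K K K
K P K K K YO K K K P K K K YO K K K P K

Derivation:
Row 1: chart row 1, RS - tile across columns 1-19 and work as-is.
Row 2: chart row 2, WS - tiled (columns 1-19): P P P K K YO YO P P P P K K YO YO P P P P; work from column 19 back to 1 with K<->P swapped.
Row 3: chart row 1, RS - tile across columns 1-19 and work as-is.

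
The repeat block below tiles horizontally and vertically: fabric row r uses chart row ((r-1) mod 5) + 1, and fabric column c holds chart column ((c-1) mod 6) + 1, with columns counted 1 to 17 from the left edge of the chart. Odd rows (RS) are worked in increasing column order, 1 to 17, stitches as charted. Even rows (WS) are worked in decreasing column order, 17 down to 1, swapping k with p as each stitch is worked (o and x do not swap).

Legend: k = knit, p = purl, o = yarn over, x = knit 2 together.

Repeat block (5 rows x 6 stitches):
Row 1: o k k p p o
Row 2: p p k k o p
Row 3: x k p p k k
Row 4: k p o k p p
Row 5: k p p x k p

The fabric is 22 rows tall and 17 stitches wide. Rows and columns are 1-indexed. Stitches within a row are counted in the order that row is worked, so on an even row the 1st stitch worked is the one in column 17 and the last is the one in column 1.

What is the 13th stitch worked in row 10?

Row 10 uses chart row ((10-1) mod 5)+1 = 5. Row 10 is even, so WS.
Chart row 5 tiled across columns 1-17: k p p x k p k p p x k p k p p x k
Wrong side: read the tiled row from column 17 down to 1 and exchange k with p (leave o, x).
Row 10 as worked: p x k k p k p x k k p k p x k k p
Stitch 13 in working order -> p

Stitch:
p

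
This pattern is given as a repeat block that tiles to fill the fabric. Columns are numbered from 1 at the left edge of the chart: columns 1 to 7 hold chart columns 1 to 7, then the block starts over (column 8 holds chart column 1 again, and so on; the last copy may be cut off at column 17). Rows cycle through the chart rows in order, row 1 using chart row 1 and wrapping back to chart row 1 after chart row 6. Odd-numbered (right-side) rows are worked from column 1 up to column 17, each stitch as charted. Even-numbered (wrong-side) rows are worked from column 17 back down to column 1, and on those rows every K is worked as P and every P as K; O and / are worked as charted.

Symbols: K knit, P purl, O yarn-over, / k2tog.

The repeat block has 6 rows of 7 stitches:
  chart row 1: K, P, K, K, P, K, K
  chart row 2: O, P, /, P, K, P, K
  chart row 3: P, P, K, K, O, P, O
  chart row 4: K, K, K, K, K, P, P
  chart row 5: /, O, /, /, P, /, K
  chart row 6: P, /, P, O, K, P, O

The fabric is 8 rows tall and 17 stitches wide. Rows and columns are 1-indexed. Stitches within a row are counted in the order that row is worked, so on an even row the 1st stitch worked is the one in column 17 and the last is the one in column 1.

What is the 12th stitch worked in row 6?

== STITCH ==
K

Derivation:
Row 6: (6-1) mod 6 = 5, so use chart row 6. Even row -> WS.
Chart row 6 tiled across columns 1-17: P / P O K P O P / P O K P O P / P
Wrong side: read the tiled row from column 17 down to 1 and exchange K with P (leave O, /).
Row 6 as worked: K / K O K P O K / K O K P O K / K
Counting 12 along the worked row gives K.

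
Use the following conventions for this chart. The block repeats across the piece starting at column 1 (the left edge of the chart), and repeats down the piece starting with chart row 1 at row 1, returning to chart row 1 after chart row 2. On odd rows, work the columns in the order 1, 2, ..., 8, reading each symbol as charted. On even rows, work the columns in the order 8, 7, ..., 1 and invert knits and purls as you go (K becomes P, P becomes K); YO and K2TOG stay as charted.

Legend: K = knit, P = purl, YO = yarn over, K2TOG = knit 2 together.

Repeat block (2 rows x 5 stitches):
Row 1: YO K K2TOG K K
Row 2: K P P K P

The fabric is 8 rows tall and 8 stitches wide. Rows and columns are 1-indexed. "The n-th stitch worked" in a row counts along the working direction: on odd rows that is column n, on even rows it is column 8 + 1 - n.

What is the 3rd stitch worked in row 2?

Row 2: (2-1) mod 2 = 1, so use chart row 2. Even row -> WS.
Chart row 2 tiled across columns 1-8: K P P K P K P P
Wrong side: read the tiled row from column 8 down to 1 and exchange K with P (leave YO, K2TOG).
Row 2 as worked: K K P K P K K P
The 3rd stitch worked is P.

Result:
P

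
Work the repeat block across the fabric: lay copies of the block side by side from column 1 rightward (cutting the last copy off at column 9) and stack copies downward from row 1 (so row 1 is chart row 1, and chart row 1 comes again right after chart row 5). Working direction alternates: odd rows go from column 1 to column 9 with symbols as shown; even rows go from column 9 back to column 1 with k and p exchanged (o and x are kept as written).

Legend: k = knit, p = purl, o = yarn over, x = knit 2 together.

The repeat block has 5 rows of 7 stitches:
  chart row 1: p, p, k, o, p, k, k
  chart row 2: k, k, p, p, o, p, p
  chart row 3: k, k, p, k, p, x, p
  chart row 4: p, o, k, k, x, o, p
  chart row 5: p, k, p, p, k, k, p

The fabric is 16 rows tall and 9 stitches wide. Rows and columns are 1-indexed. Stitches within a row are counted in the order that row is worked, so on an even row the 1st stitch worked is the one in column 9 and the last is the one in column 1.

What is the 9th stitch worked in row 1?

Result:
p

Derivation:
Row 1: (1-1) mod 5 = 0, so use chart row 1. Odd row -> RS.
Chart row 1 tiled across columns 1-9: p p k o p k k p p
RS row: no reversal, no swap; stitch n worked = column n.
The 9th stitch worked is p.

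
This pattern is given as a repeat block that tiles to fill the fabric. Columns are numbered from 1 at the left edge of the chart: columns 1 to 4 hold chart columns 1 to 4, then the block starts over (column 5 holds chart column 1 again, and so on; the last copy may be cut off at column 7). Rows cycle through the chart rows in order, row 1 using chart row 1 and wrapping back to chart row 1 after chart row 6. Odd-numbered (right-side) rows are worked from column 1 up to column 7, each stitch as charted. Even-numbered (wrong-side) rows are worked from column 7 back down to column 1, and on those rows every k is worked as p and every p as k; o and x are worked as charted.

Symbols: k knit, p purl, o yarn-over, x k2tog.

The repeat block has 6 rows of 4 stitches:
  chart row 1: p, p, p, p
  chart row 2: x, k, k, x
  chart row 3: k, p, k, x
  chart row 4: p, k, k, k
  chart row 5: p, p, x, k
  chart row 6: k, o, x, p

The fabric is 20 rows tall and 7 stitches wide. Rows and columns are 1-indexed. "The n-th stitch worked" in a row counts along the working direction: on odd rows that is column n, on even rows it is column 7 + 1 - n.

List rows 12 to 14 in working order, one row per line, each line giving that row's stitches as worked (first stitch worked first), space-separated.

Row 12: chart row 6, WS - tiled (columns 1-7): k o x p k o x; work from column 7 back to 1 with k<->p swapped.
Row 13: chart row 1, RS - tile across columns 1-7 and work as-is.
Row 14: chart row 2, WS - tiled (columns 1-7): x k k x x k k; work from column 7 back to 1 with k<->p swapped.

Rows as worked:
x o p k x o p
p p p p p p p
p p x x p p x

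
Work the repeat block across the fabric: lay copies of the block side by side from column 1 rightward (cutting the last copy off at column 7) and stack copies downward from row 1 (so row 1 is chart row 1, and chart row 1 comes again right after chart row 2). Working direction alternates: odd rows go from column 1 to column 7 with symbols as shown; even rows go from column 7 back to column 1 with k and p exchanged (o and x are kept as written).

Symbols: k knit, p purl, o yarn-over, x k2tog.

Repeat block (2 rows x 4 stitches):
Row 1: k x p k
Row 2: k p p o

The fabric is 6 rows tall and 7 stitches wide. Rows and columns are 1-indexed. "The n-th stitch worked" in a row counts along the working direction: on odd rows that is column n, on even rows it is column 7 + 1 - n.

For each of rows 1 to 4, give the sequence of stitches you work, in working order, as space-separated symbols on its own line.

Row 1: chart row 1, RS - tile across columns 1-7 and work as-is.
Row 2: chart row 2, WS - tiled (columns 1-7): k p p o k p p; work from column 7 back to 1 with k<->p swapped.
Row 3: chart row 1, RS - tile across columns 1-7 and work as-is.
Row 4: chart row 2, WS - tiled (columns 1-7): k p p o k p p; work from column 7 back to 1 with k<->p swapped.

== ROWS AS WORKED ==
k x p k k x p
k k p o k k p
k x p k k x p
k k p o k k p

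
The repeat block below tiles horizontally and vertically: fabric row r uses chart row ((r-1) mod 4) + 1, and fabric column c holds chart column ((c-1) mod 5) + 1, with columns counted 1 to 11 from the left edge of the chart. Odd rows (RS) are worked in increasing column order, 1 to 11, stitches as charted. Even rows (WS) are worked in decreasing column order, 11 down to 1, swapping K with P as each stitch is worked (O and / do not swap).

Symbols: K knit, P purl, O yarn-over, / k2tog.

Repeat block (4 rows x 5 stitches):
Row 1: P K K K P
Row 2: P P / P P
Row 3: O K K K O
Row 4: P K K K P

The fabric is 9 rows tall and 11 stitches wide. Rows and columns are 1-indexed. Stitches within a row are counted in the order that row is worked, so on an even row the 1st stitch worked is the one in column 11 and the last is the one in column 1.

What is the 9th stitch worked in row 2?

== STITCH ==
/

Derivation:
Row 2 uses chart row ((2-1) mod 4)+1 = 2. Row 2 is even, so WS.
Chart row 2 tiled across columns 1-11: P P / P P P P / P P P
WS: work from column 11 back to column 1 (reverse the tiled row), swapping K<->P (O and / unchanged).
Row 2 as worked: K K K / K K K K / K K
Counting 9 along the worked row gives /.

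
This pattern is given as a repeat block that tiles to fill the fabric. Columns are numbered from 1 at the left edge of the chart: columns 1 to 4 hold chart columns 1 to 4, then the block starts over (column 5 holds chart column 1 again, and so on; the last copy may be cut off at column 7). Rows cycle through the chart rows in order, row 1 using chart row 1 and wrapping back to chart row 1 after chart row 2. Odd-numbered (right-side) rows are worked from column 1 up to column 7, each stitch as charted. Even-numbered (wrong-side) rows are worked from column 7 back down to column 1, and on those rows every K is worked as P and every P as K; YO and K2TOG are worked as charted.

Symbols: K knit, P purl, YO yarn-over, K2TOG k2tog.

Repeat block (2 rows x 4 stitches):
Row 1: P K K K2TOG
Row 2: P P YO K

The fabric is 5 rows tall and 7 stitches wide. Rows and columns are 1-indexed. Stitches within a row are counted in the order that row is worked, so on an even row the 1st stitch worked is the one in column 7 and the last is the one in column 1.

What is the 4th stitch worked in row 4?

== STITCH ==
P

Derivation:
Row 4 uses chart row ((4-1) mod 2)+1 = 2. Row 4 is even, so WS.
Chart row 2 tiled across columns 1-7: P P YO K P P YO
WS row: flip the tiled sequence (start at column 7) and apply K<->P; YO and K2TOG stay.
Row 4 as worked: YO K K P YO K K
Counting 4 along the worked row gives P.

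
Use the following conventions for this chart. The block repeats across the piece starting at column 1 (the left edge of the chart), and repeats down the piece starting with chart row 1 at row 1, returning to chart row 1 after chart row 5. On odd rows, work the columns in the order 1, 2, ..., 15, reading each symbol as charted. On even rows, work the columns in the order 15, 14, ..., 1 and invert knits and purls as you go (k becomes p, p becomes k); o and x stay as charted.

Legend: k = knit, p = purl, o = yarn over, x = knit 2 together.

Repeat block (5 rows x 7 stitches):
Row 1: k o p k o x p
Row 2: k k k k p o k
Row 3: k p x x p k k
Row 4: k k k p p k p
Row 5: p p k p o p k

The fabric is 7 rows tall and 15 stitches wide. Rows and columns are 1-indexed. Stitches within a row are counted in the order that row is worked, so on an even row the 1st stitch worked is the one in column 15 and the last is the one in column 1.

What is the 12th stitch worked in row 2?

Row 2 uses chart row ((2-1) mod 5)+1 = 2. Row 2 is even, so WS.
Chart row 2 tiled across columns 1-15: k k k k p o k k k k k p o k k
Wrong side: read the tiled row from column 15 down to 1 and exchange k with p (leave o, x).
Row 2 as worked: p p o k p p p p p o k p p p p
Counting 12 along the worked row gives p.

Result:
p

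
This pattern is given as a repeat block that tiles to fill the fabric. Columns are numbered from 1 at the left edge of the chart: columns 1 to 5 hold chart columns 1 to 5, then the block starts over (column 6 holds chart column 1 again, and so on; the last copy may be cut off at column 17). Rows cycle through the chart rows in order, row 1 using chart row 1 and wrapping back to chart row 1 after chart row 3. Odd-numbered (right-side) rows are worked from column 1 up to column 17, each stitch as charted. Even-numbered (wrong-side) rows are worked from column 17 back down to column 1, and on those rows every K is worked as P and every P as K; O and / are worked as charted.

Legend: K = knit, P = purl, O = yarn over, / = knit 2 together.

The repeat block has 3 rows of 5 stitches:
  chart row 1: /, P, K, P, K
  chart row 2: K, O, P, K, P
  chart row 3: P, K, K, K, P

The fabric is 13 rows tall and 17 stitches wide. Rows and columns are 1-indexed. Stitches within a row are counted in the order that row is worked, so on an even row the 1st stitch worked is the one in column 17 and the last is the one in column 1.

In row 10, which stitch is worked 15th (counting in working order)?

Result:
P

Derivation:
For row 10: chart row = ((10-1) mod 3) + 1 = 1; this is a WS (even) row.
Chart row 1 tiled across columns 1-17: / P K P K / P K P K / P K P K / P
Wrong side: read the tiled row from column 17 down to 1 and exchange K with P (leave O, /).
Row 10 as worked: K / P K P K / P K P K / P K P K /
Stitch 15 in working order -> P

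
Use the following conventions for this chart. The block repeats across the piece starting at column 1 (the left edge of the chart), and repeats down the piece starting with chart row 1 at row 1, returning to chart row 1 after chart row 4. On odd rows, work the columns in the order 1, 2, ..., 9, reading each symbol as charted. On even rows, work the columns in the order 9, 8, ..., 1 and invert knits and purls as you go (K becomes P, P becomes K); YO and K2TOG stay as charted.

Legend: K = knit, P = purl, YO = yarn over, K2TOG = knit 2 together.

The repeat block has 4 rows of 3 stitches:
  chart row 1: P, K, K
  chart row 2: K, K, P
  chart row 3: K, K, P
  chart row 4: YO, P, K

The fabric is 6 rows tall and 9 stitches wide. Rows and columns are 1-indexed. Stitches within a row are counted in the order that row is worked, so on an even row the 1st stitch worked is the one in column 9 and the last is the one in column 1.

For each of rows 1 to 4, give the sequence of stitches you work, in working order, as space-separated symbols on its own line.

Row 1: chart row 1, RS - tile across columns 1-9 and work as-is.
Row 2: chart row 2, WS - tiled (columns 1-9): K K P K K P K K P; work from column 9 back to 1 with K<->P swapped.
Row 3: chart row 3, RS - tile across columns 1-9 and work as-is.
Row 4: chart row 4, WS - tiled (columns 1-9): YO P K YO P K YO P K; work from column 9 back to 1 with K<->P swapped.

Rows as worked:
P K K P K K P K K
K P P K P P K P P
K K P K K P K K P
P K YO P K YO P K YO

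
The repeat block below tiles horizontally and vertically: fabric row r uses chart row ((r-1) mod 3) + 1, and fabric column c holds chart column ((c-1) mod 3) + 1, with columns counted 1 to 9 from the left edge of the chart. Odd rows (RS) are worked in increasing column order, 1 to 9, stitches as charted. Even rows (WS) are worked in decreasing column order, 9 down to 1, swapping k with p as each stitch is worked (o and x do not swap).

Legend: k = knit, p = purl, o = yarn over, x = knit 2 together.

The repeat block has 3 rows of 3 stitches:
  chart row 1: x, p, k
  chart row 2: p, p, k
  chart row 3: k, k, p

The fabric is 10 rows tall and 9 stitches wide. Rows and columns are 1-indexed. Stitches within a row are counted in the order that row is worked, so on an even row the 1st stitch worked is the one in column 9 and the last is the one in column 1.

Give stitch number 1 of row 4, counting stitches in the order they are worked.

Stitch:
p

Derivation:
Row 4: (4-1) mod 3 = 0, so use chart row 1. Even row -> WS.
Chart row 1 tiled across columns 1-9: x p k x p k x p k
Wrong side: read the tiled row from column 9 down to 1 and exchange k with p (leave o, x).
Row 4 as worked: p k x p k x p k x
The 1st stitch worked is p.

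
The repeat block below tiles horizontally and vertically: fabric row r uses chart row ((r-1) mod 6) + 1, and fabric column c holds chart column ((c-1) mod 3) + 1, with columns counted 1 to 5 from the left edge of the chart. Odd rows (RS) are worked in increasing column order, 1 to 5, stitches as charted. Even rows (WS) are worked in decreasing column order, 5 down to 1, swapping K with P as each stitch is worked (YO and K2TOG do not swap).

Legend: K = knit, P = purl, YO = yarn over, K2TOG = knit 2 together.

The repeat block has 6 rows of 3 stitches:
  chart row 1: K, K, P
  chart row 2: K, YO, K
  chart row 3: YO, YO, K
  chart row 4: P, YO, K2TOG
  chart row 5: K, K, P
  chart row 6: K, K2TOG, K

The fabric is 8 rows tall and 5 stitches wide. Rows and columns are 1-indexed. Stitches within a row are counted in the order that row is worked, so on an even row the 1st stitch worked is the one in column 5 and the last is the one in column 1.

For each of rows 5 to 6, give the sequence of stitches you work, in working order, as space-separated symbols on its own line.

Rows as worked:
K K P K K
K2TOG P P K2TOG P

Derivation:
Row 5: chart row 5, RS - tile across columns 1-5 and work as-is.
Row 6: chart row 6, WS - tiled (columns 1-5): K K2TOG K K K2TOG; work from column 5 back to 1 with K<->P swapped.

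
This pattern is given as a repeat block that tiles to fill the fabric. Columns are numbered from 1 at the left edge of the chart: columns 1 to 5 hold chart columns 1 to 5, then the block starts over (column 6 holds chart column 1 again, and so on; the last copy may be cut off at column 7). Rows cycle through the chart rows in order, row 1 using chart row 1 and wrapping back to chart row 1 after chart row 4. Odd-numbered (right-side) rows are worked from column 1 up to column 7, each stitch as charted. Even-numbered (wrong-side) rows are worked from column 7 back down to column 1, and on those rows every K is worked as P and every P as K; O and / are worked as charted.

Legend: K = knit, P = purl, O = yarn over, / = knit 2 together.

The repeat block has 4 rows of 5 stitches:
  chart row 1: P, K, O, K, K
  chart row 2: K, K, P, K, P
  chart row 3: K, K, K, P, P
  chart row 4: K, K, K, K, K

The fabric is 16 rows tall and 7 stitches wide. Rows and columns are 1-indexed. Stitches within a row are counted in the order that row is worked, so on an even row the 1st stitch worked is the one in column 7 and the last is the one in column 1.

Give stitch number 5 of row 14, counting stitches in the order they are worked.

Stitch:
K

Derivation:
For row 14: chart row = ((14-1) mod 4) + 1 = 2; this is a WS (even) row.
Chart row 2 tiled across columns 1-7: K K P K P K K
Wrong side: read the tiled row from column 7 down to 1 and exchange K with P (leave O, /).
Row 14 as worked: P P K P K P P
Stitch 5 in working order -> K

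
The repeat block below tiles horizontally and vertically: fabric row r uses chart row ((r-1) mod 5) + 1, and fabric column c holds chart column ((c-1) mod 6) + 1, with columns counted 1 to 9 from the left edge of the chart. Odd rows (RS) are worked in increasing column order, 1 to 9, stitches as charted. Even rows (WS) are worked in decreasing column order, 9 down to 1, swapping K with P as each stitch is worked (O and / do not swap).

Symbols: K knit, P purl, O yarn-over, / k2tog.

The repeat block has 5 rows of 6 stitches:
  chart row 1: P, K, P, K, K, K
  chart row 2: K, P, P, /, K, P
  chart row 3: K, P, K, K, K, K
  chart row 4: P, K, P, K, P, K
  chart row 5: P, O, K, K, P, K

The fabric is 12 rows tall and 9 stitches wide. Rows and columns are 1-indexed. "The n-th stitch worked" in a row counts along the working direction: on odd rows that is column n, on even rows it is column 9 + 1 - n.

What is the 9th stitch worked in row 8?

Result:
P

Derivation:
Row 8 uses chart row ((8-1) mod 5)+1 = 3. Row 8 is even, so WS.
Chart row 3 tiled across columns 1-9: K P K K K K K P K
WS row: flip the tiled sequence (start at column 9) and apply K<->P; O and / stay.
Row 8 as worked: P K P P P P P K P
The 9th stitch worked is P.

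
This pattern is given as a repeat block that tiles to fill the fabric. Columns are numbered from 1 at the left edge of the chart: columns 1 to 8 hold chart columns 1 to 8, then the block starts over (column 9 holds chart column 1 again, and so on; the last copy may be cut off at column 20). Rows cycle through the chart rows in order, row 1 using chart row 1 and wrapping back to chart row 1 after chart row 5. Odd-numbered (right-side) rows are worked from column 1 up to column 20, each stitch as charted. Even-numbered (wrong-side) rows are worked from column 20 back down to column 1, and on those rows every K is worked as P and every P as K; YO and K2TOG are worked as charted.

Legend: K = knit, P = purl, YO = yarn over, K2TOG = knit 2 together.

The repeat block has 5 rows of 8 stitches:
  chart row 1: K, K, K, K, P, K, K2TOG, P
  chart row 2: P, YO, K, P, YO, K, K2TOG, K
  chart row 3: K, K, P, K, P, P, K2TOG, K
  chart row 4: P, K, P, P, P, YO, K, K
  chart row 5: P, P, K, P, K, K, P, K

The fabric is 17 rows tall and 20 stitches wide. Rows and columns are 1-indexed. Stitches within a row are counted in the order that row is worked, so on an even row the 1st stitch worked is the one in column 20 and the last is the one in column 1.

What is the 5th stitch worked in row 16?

Stitch:
K

Derivation:
For row 16: chart row = ((16-1) mod 5) + 1 = 1; this is a WS (even) row.
Chart row 1 tiled across columns 1-20: K K K K P K K2TOG P K K K K P K K2TOG P K K K K
WS row: flip the tiled sequence (start at column 20) and apply K<->P; YO and K2TOG stay.
Row 16 as worked: P P P P K K2TOG P K P P P P K K2TOG P K P P P P
Stitch 5 in working order -> K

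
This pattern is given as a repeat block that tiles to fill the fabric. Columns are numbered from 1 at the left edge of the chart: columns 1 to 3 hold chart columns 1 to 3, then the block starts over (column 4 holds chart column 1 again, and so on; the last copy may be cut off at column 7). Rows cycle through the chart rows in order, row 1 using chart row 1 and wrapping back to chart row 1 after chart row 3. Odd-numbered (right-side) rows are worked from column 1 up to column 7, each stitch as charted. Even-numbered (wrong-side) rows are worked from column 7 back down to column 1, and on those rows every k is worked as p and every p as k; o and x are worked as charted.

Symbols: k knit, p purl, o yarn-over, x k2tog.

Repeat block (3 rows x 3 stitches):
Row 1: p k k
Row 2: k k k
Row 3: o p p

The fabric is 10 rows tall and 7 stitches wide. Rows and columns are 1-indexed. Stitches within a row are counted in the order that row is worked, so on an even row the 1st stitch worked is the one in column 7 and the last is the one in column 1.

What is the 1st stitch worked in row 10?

Row 10 uses chart row ((10-1) mod 3)+1 = 1. Row 10 is even, so WS.
Chart row 1 tiled across columns 1-7: p k k p k k p
WS: work from column 7 back to column 1 (reverse the tiled row), swapping k<->p (o and x unchanged).
Row 10 as worked: k p p k p p k
Counting 1 along the worked row gives k.

Stitch:
k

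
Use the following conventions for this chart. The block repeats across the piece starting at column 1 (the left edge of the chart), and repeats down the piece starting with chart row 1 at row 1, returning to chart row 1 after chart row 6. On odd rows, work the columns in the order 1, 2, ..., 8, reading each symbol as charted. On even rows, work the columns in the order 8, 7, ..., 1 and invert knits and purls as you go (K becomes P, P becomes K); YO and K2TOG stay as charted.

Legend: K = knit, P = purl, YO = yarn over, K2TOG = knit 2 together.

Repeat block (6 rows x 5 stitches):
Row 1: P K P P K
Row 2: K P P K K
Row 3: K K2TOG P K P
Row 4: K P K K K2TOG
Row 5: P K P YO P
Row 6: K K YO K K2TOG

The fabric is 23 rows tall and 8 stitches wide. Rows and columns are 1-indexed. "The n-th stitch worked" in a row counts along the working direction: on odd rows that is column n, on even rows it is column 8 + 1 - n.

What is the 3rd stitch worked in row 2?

Row 2 uses chart row ((2-1) mod 6)+1 = 2. Row 2 is even, so WS.
Chart row 2 tiled across columns 1-8: K P P K K K P P
WS: work from column 8 back to column 1 (reverse the tiled row), swapping K<->P (YO and K2TOG unchanged).
Row 2 as worked: K K P P P K K P
Stitch 3 in working order -> P

== STITCH ==
P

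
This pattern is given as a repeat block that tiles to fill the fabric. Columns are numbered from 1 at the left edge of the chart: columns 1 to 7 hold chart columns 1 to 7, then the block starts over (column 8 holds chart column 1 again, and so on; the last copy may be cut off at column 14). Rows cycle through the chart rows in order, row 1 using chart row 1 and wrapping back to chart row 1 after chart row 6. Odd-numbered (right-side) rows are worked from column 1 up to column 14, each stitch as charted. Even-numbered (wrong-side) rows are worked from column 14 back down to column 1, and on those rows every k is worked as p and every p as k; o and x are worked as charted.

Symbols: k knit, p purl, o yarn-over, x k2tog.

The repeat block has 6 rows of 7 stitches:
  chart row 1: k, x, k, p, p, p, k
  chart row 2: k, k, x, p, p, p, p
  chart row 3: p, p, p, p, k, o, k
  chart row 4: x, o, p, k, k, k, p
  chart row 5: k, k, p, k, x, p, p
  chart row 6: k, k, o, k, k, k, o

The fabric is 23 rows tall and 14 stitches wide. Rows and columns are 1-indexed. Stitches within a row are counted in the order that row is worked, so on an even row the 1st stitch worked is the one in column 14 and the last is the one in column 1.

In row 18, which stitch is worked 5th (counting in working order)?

Stitch:
o

Derivation:
Row 18: (18-1) mod 6 = 5, so use chart row 6. Even row -> WS.
Chart row 6 tiled across columns 1-14: k k o k k k o k k o k k k o
WS row: flip the tiled sequence (start at column 14) and apply k<->p; o and x stay.
Row 18 as worked: o p p p o p p o p p p o p p
Stitch 5 in working order -> o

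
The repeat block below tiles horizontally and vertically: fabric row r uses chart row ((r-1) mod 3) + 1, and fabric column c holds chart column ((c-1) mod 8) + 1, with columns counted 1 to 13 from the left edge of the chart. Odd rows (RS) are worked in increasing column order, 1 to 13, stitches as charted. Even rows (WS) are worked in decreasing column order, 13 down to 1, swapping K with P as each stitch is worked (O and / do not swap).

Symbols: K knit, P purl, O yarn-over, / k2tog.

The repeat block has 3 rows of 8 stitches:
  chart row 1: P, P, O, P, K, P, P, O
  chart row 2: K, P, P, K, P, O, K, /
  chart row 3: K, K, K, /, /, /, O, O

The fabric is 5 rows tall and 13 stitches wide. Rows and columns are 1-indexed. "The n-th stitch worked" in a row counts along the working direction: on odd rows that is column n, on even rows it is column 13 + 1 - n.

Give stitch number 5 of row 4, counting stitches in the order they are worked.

Row 4 uses chart row ((4-1) mod 3)+1 = 1. Row 4 is even, so WS.
Chart row 1 tiled across columns 1-13: P P O P K P P O P P O P K
Wrong side: read the tiled row from column 13 down to 1 and exchange K with P (leave O, /).
Row 4 as worked: P K O K K O K K P K O K K
Stitch 5 in working order -> K

== STITCH ==
K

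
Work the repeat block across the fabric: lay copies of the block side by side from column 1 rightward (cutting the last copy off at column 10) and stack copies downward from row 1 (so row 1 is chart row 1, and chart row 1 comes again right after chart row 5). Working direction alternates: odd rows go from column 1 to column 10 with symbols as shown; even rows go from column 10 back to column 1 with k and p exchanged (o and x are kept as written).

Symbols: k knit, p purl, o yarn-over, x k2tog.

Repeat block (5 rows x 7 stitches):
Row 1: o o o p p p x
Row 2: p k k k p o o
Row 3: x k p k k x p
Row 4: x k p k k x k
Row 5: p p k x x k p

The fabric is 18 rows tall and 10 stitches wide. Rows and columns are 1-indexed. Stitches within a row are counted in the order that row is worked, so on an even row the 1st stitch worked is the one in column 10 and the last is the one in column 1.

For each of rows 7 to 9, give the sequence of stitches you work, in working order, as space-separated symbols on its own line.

== ROWS AS WORKED ==
p k k k p o o p k k
k p x k x p p k p x
x k p k k x k x k p

Derivation:
Row 7: chart row 2, RS - tile across columns 1-10 and work as-is.
Row 8: chart row 3, WS - tiled (columns 1-10): x k p k k x p x k p; work from column 10 back to 1 with k<->p swapped.
Row 9: chart row 4, RS - tile across columns 1-10 and work as-is.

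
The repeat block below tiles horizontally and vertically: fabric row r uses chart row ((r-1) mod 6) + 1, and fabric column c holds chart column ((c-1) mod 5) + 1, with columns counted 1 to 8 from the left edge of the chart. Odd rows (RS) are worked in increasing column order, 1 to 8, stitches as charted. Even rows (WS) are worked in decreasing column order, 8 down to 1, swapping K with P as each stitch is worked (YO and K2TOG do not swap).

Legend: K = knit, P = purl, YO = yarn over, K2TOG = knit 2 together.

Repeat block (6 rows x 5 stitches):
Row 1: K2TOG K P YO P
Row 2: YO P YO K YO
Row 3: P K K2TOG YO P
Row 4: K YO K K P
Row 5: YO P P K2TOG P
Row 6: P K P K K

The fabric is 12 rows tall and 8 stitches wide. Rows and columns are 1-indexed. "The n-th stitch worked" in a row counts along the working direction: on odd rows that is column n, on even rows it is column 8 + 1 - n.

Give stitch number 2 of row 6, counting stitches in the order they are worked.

Row 6 uses chart row ((6-1) mod 6)+1 = 6. Row 6 is even, so WS.
Chart row 6 tiled across columns 1-8: P K P K K P K P
WS row: flip the tiled sequence (start at column 8) and apply K<->P; YO and K2TOG stay.
Row 6 as worked: K P K P P K P K
Stitch 2 in working order -> P

== STITCH ==
P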